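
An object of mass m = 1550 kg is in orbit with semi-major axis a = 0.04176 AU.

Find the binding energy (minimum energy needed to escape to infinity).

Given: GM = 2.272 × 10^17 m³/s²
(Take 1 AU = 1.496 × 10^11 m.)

Convert to SI: a = 0.04176 AU = 6.2473e+09 m.
Total orbital energy is E = −GMm/(2a); binding energy is E_bind = −E = GMm/(2a).
E_bind = 2.272e+17 · 1550 / (2 · 6.2473e+09) J ≈ 2.818e+10 J = 28.18 GJ.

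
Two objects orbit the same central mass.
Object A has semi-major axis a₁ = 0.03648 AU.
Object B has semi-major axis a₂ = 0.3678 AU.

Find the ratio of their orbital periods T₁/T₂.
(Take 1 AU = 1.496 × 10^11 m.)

Convert to SI: a₁ = 0.03648 AU = 5.45741e+09 m; a₂ = 0.3678 AU = 5.50229e+10 m.
From Kepler's third law, (T₁/T₂)² = (a₁/a₂)³, so T₁/T₂ = (a₁/a₂)^(3/2).
a₁/a₂ = 5.45741e+09 / 5.50229e+10 = 0.0991843.
T₁/T₂ = (0.0991843)^(3/2) ≈ 0.03124.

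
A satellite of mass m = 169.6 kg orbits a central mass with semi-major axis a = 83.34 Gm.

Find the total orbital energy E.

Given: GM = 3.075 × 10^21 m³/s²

Convert to SI: a = 83.34 Gm = 8.334e+10 m.
E = −GMm / (2a).
E = −3.075e+21 · 169.6 / (2 · 8.334e+10) J ≈ -3.129e+12 J = -3.129 TJ.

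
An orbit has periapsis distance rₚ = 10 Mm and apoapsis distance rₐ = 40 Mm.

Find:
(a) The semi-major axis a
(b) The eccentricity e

Convert to SI: rₚ = 10 Mm = 1e+07 m; rₐ = 40 Mm = 4e+07 m.
(a) a = (rₚ + rₐ) / 2 = (1e+07 + 4e+07) / 2 ≈ 2.5e+07 m = 25 Mm.
(b) e = (rₐ − rₚ) / (rₐ + rₚ) = (4e+07 − 1e+07) / (4e+07 + 1e+07) ≈ 0.6.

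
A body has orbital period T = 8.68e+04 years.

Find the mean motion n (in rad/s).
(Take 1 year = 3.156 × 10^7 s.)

Convert to SI: T = 8.68e+04 years = 2.73941e+12 s.
n = 2π / T.
n = 2π / 2.73941e+12 s ≈ 2.294e-12 rad/s.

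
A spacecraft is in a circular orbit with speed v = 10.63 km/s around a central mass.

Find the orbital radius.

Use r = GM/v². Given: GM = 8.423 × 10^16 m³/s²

Convert to SI: v = 10.63 km/s = 10630 m/s.
For a circular orbit, v² = GM / r, so r = GM / v².
r = 8.423e+16 / (10630)² m ≈ 7.454e+08 m = 745.4 Mm.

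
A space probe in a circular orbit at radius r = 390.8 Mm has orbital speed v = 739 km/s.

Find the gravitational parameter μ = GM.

Convert to SI: r = 390.8 Mm = 3.908e+08 m; v = 739 km/s = 739000 m/s.
For a circular orbit v² = GM/r, so GM = v² · r.
GM = (739000)² · 3.908e+08 m³/s² ≈ 2.134e+20 m³/s² = 2.134 × 10^20 m³/s².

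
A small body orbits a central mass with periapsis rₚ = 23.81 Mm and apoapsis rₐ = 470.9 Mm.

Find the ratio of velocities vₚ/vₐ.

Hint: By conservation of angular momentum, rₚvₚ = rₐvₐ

Convert to SI: rₚ = 23.81 Mm = 2.381e+07 m; rₐ = 470.9 Mm = 4.709e+08 m.
Conservation of angular momentum gives rₚvₚ = rₐvₐ, so vₚ/vₐ = rₐ/rₚ.
vₚ/vₐ = 4.709e+08 / 2.381e+07 ≈ 19.78.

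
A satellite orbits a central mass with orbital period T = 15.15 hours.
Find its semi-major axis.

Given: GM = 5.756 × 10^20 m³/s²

Convert to SI: T = 15.15 hours = 54540 s.
Invert Kepler's third law: a = (GM · T² / (4π²))^(1/3).
Substituting T = 54540 s and GM = 5.756e+20 m³/s²:
a = (5.756e+20 · (54540)² / (4π²))^(1/3) m
a ≈ 3.513e+09 m = 3.513 Gm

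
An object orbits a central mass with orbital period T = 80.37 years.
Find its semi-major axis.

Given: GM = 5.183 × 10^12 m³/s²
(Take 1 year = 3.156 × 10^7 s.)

Convert to SI: T = 80.37 years = 2.53648e+09 s.
Invert Kepler's third law: a = (GM · T² / (4π²))^(1/3).
Substituting T = 2.53648e+09 s and GM = 5.183e+12 m³/s²:
a = (5.183e+12 · (2.53648e+09)² / (4π²))^(1/3) m
a ≈ 9.453e+09 m = 9.453 × 10^9 m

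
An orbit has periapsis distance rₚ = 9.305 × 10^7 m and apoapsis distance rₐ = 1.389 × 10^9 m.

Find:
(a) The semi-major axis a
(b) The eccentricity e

(a) a = (rₚ + rₐ) / 2 = (9.305e+07 + 1.389e+09) / 2 ≈ 7.41e+08 m = 7.41 × 10^8 m.
(b) e = (rₐ − rₚ) / (rₐ + rₚ) = (1.389e+09 − 9.305e+07) / (1.389e+09 + 9.305e+07) ≈ 0.8744.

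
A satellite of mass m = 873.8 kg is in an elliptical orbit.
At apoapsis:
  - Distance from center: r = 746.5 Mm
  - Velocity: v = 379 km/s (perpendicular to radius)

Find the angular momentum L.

Convert to SI: r = 746.5 Mm = 7.465e+08 m; v = 379 km/s = 379000 m/s.
Since v is perpendicular to r, L = m · v · r.
L = 873.8 · 379000 · 7.465e+08 kg·m²/s ≈ 2.472e+17 kg·m²/s.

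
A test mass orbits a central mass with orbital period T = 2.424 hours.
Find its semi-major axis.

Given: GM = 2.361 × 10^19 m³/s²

Convert to SI: T = 2.424 hours = 8726.4 s.
Invert Kepler's third law: a = (GM · T² / (4π²))^(1/3).
Substituting T = 8726.4 s and GM = 2.361e+19 m³/s²:
a = (2.361e+19 · (8726.4)² / (4π²))^(1/3) m
a ≈ 3.571e+08 m = 357.1 Mm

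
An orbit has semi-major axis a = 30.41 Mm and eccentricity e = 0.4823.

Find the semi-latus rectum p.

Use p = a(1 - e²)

Convert to SI: a = 30.41 Mm = 3.041e+07 m.
p = a (1 − e²).
p = 3.041e+07 · (1 − (0.4823)²) = 3.041e+07 · 0.767387 ≈ 2.334e+07 m = 23.34 Mm.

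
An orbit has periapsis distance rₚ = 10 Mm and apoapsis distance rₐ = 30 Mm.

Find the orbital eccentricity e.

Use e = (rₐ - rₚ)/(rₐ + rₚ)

Convert to SI: rₚ = 10 Mm = 1e+07 m; rₐ = 30 Mm = 3e+07 m.
e = (rₐ − rₚ) / (rₐ + rₚ).
e = (3e+07 − 1e+07) / (3e+07 + 1e+07) = 2e+07 / 4e+07 ≈ 0.5.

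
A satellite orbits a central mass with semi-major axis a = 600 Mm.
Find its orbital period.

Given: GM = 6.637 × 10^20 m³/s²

Convert to SI: a = 600 Mm = 6e+08 m.
Kepler's third law: T = 2π √(a³ / GM).
Substituting a = 6e+08 m and GM = 6.637e+20 m³/s²:
T = 2π √((6e+08)³ / 6.637e+20) s
T ≈ 3584 s = 59.74 minutes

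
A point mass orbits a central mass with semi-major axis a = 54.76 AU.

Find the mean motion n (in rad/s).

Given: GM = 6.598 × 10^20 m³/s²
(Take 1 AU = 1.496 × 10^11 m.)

Convert to SI: a = 54.76 AU = 8.1921e+12 m.
n = √(GM / a³).
n = √(6.598e+20 / (8.1921e+12)³) rad/s ≈ 1.096e-09 rad/s.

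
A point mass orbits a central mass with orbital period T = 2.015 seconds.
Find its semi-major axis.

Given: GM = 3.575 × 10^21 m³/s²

Invert Kepler's third law: a = (GM · T² / (4π²))^(1/3).
Substituting T = 2.015 s and GM = 3.575e+21 m³/s²:
a = (3.575e+21 · (2.015)² / (4π²))^(1/3) m
a ≈ 7.164e+06 m = 7.164 Mm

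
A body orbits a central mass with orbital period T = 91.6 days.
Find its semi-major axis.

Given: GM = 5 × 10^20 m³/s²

Convert to SI: T = 91.6 days = 7.91424e+06 s.
Invert Kepler's third law: a = (GM · T² / (4π²))^(1/3).
Substituting T = 7.91424e+06 s and GM = 5e+20 m³/s²:
a = (5e+20 · (7.91424e+06)² / (4π²))^(1/3) m
a ≈ 9.257e+10 m = 92.57 Gm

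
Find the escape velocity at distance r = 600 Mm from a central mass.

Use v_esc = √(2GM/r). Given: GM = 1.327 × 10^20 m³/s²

Convert to SI: r = 600 Mm = 6e+08 m.
Escape velocity comes from setting total energy to zero: ½v² − GM/r = 0 ⇒ v_esc = √(2GM / r).
v_esc = √(2 · 1.327e+20 / 6e+08) m/s ≈ 6.651e+05 m/s = 665.1 km/s.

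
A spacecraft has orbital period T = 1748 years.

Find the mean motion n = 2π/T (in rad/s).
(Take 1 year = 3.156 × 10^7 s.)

Convert to SI: T = 1748 years = 5.51669e+10 s.
n = 2π / T.
n = 2π / 5.51669e+10 s ≈ 1.139e-10 rad/s.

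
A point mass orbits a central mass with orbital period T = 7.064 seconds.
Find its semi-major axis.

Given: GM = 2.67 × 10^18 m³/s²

Invert Kepler's third law: a = (GM · T² / (4π²))^(1/3).
Substituting T = 7.064 s and GM = 2.67e+18 m³/s²:
a = (2.67e+18 · (7.064)² / (4π²))^(1/3) m
a ≈ 1.5e+06 m = 1.5 Mm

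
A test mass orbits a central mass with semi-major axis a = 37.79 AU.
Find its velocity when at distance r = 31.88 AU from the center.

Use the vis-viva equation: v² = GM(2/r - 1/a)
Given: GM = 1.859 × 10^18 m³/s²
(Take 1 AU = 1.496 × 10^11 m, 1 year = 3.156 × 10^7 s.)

Convert to SI: a = 37.79 AU = 5.65338e+12 m; r = 31.88 AU = 4.76925e+12 m.
Vis-viva: v = √(GM · (2/r − 1/a)).
2/r − 1/a = 2/4.76925e+12 − 1/5.65338e+12 = 2.42468e-13 m⁻¹.
v = √(1.859e+18 · 2.42468e-13) m/s ≈ 671.4 m/s = 0.1416 AU/year.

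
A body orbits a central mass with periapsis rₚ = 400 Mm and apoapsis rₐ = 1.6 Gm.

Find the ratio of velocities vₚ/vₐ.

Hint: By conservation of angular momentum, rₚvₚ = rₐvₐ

Convert to SI: rₚ = 400 Mm = 4e+08 m; rₐ = 1.6 Gm = 1.6e+09 m.
Conservation of angular momentum gives rₚvₚ = rₐvₐ, so vₚ/vₐ = rₐ/rₚ.
vₚ/vₐ = 1.6e+09 / 4e+08 ≈ 4.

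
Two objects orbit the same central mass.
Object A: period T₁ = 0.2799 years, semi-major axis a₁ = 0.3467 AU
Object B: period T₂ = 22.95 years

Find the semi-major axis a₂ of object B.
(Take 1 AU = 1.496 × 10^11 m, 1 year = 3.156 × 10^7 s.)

Convert to SI: T₁ = 0.2799 years = 8.83364e+06 s; a₁ = 0.3467 AU = 5.18663e+10 m; T₂ = 22.95 years = 7.24302e+08 s.
Kepler's third law: (T₁/T₂)² = (a₁/a₂)³ ⇒ a₂ = a₁ · (T₂/T₁)^(2/3).
T₂/T₁ = 7.24302e+08 / 8.83364e+06 = 81.9936.
a₂ = 5.18663e+10 · (81.9936)^(2/3) m ≈ 9.789e+11 m = 6.543 AU.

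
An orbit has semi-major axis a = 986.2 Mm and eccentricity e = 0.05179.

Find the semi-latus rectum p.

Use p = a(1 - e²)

Convert to SI: a = 986.2 Mm = 9.862e+08 m.
p = a (1 − e²).
p = 9.862e+08 · (1 − (0.05179)²) = 9.862e+08 · 0.997318 ≈ 9.836e+08 m = 983.6 Mm.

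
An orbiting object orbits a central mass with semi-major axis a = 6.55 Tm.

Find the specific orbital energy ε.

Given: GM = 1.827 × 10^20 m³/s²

Convert to SI: a = 6.55 Tm = 6.55e+12 m.
ε = −GM / (2a).
ε = −1.827e+20 / (2 · 6.55e+12) J/kg ≈ -1.395e+07 J/kg = -13.95 MJ/kg.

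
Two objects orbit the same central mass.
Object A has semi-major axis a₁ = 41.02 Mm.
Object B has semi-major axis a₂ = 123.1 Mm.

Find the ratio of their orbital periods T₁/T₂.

Convert to SI: a₁ = 41.02 Mm = 4.102e+07 m; a₂ = 123.1 Mm = 1.231e+08 m.
From Kepler's third law, (T₁/T₂)² = (a₁/a₂)³, so T₁/T₂ = (a₁/a₂)^(3/2).
a₁/a₂ = 4.102e+07 / 1.231e+08 = 0.333225.
T₁/T₂ = (0.333225)^(3/2) ≈ 0.1924.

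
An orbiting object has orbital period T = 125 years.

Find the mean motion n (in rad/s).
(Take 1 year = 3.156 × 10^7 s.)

Convert to SI: T = 125 years = 3.945e+09 s.
n = 2π / T.
n = 2π / 3.945e+09 s ≈ 1.593e-09 rad/s.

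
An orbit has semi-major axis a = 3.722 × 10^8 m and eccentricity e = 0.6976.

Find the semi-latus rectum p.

p = a (1 − e²).
p = 3.722e+08 · (1 − (0.6976)²) = 3.722e+08 · 0.513354 ≈ 1.911e+08 m = 1.911 × 10^8 m.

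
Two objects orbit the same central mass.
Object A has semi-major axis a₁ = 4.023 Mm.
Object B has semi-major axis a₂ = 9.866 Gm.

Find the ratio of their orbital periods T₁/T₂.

Convert to SI: a₁ = 4.023 Mm = 4.023e+06 m; a₂ = 9.866 Gm = 9.866e+09 m.
From Kepler's third law, (T₁/T₂)² = (a₁/a₂)³, so T₁/T₂ = (a₁/a₂)^(3/2).
a₁/a₂ = 4.023e+06 / 9.866e+09 = 0.000407764.
T₁/T₂ = (0.000407764)^(3/2) ≈ 8.234e-06.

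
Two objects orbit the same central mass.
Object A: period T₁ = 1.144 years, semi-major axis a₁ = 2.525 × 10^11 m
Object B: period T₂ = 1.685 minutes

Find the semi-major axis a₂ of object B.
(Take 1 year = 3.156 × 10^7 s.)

Convert to SI: T₁ = 1.144 years = 3.61046e+07 s; T₂ = 1.685 minutes = 101.1 s.
Kepler's third law: (T₁/T₂)² = (a₁/a₂)³ ⇒ a₂ = a₁ · (T₂/T₁)^(2/3).
T₂/T₁ = 101.1 / 3.61046e+07 = 2.80019e-06.
a₂ = 2.525e+11 · (2.80019e-06)^(2/3) m ≈ 5.016e+07 m = 5.016 × 10^7 m.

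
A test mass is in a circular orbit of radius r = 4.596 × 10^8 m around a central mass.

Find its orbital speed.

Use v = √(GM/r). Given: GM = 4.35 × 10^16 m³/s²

For a circular orbit, gravity supplies the centripetal force, so v = √(GM / r).
v = √(4.35e+16 / 4.596e+08) m/s ≈ 9729 m/s = 9.729 km/s.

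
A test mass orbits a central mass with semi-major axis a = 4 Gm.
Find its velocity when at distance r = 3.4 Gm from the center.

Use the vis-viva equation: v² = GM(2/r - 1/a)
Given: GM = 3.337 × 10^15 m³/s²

Convert to SI: a = 4 Gm = 4e+09 m; r = 3.4 Gm = 3.4e+09 m.
Vis-viva: v = √(GM · (2/r − 1/a)).
2/r − 1/a = 2/3.4e+09 − 1/4e+09 = 3.38235e-10 m⁻¹.
v = √(3.337e+15 · 3.38235e-10) m/s ≈ 1062 m/s = 1.062 km/s.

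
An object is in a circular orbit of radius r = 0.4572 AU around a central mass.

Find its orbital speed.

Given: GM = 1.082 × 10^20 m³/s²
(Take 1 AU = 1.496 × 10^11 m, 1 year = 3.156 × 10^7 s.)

Convert to SI: r = 0.4572 AU = 6.83971e+10 m.
For a circular orbit, gravity supplies the centripetal force, so v = √(GM / r).
v = √(1.082e+20 / 6.83971e+10) m/s ≈ 3.977e+04 m/s = 8.391 AU/year.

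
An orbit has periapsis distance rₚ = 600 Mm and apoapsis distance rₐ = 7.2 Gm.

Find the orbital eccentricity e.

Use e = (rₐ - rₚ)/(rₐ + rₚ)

Convert to SI: rₚ = 600 Mm = 6e+08 m; rₐ = 7.2 Gm = 7.2e+09 m.
e = (rₐ − rₚ) / (rₐ + rₚ).
e = (7.2e+09 − 6e+08) / (7.2e+09 + 6e+08) = 6.6e+09 / 7.8e+09 ≈ 0.8462.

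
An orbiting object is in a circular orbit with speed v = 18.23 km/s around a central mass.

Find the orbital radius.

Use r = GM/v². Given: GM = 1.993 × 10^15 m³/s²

Convert to SI: v = 18.23 km/s = 18230 m/s.
For a circular orbit, v² = GM / r, so r = GM / v².
r = 1.993e+15 / (18230)² m ≈ 5.997e+06 m = 5.997 Mm.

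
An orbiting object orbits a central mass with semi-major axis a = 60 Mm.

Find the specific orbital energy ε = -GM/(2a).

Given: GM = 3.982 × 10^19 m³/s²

Convert to SI: a = 60 Mm = 6e+07 m.
ε = −GM / (2a).
ε = −3.982e+19 / (2 · 6e+07) J/kg ≈ -3.318e+11 J/kg = -331.8 GJ/kg.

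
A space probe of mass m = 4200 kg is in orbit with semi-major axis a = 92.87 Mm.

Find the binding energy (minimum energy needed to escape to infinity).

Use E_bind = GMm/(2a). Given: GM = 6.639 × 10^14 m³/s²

Convert to SI: a = 92.87 Mm = 9.287e+07 m.
Total orbital energy is E = −GMm/(2a); binding energy is E_bind = −E = GMm/(2a).
E_bind = 6.639e+14 · 4200 / (2 · 9.287e+07) J ≈ 1.501e+10 J = 15.01 GJ.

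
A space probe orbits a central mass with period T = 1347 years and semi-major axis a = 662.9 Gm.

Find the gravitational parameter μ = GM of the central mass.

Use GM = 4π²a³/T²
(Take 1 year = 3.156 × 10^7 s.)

Convert to SI: T = 1347 years = 4.25113e+10 s; a = 662.9 Gm = 6.629e+11 m.
GM = 4π² · a³ / T².
GM = 4π² · (6.629e+11)³ / (4.25113e+10)² m³/s² ≈ 6.363e+15 m³/s² = 6.363 × 10^15 m³/s².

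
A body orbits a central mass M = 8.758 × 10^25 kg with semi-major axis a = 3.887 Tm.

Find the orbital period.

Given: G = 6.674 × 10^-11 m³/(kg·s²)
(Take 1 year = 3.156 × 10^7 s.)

Convert to SI: a = 3.887 Tm = 3.887e+12 m.
GM = G · M = 6.674e-11 · 8.758e+25 = 5.84509e+15 m³/s².
Kepler's third law: T = 2π √(a³ / GM).
Substituting a = 3.887e+12 m and GM = 5.84509e+15 m³/s²:
T = 2π √((3.887e+12)³ / 5.84509e+15) s
T ≈ 6.298e+11 s = 1.996e+04 years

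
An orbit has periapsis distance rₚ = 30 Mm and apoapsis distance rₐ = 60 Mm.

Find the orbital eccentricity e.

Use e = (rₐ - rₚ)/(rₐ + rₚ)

Convert to SI: rₚ = 30 Mm = 3e+07 m; rₐ = 60 Mm = 6e+07 m.
e = (rₐ − rₚ) / (rₐ + rₚ).
e = (6e+07 − 3e+07) / (6e+07 + 3e+07) = 3e+07 / 9e+07 ≈ 0.3333.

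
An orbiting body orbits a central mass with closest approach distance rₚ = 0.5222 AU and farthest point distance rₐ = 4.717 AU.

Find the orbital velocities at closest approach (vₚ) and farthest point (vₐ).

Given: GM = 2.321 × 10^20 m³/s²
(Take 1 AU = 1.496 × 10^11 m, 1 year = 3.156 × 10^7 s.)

Convert to SI: rₚ = 0.5222 AU = 7.81211e+10 m; rₐ = 4.717 AU = 7.05663e+11 m.
Use the vis-viva equation v² = GM(2/r − 1/a) with a = (rₚ + rₐ)/2 = (7.81211e+10 + 7.05663e+11)/2 = 3.91892e+11 m.
vₚ = √(GM · (2/rₚ − 1/a)) = √(2.321e+20 · (2/7.81211e+10 − 1/3.91892e+11)) m/s ≈ 7.314e+04 m/s = 15.43 AU/year.
vₐ = √(GM · (2/rₐ − 1/a)) = √(2.321e+20 · (2/7.05663e+11 − 1/3.91892e+11)) m/s ≈ 8097 m/s = 1.708 AU/year.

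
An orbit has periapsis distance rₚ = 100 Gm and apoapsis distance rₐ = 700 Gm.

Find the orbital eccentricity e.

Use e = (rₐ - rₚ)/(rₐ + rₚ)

Convert to SI: rₚ = 100 Gm = 1e+11 m; rₐ = 700 Gm = 7e+11 m.
e = (rₐ − rₚ) / (rₐ + rₚ).
e = (7e+11 − 1e+11) / (7e+11 + 1e+11) = 6e+11 / 8e+11 ≈ 0.75.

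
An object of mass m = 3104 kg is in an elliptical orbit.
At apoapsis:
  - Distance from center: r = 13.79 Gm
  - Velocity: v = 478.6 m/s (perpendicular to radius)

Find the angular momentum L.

Convert to SI: r = 13.79 Gm = 1.379e+10 m.
Since v is perpendicular to r, L = m · v · r.
L = 3104 · 478.6 · 1.379e+10 kg·m²/s ≈ 2.049e+16 kg·m²/s.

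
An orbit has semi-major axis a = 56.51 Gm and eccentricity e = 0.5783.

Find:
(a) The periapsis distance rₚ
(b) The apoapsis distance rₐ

Convert to SI: a = 56.51 Gm = 5.651e+10 m.
(a) rₚ = a(1 − e) = 5.651e+10 · (1 − 0.5783) = 5.651e+10 · 0.4217 ≈ 2.383e+10 m = 23.83 Gm.
(b) rₐ = a(1 + e) = 5.651e+10 · (1 + 0.5783) = 5.651e+10 · 1.5783 ≈ 8.919e+10 m = 89.19 Gm.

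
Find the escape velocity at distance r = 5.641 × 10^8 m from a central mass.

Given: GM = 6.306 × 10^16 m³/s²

Escape velocity comes from setting total energy to zero: ½v² − GM/r = 0 ⇒ v_esc = √(2GM / r).
v_esc = √(2 · 6.306e+16 / 5.641e+08) m/s ≈ 1.495e+04 m/s = 14.95 km/s.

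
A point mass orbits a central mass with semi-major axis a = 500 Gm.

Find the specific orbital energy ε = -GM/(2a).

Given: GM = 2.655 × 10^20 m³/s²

Convert to SI: a = 500 Gm = 5e+11 m.
ε = −GM / (2a).
ε = −2.655e+20 / (2 · 5e+11) J/kg ≈ -2.655e+08 J/kg = -265.5 MJ/kg.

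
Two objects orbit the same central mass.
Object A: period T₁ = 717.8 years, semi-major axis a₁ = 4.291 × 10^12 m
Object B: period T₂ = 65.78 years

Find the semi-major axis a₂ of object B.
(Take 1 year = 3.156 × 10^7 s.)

Convert to SI: T₁ = 717.8 years = 2.26538e+10 s; T₂ = 65.78 years = 2.07602e+09 s.
Kepler's third law: (T₁/T₂)² = (a₁/a₂)³ ⇒ a₂ = a₁ · (T₂/T₁)^(2/3).
T₂/T₁ = 2.07602e+09 / 2.26538e+10 = 0.0916411.
a₂ = 4.291e+12 · (0.0916411)^(2/3) m ≈ 8.722e+11 m = 8.722 × 10^11 m.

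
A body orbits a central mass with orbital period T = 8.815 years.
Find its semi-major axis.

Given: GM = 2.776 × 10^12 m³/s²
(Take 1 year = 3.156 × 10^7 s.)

Convert to SI: T = 8.815 years = 2.78201e+08 s.
Invert Kepler's third law: a = (GM · T² / (4π²))^(1/3).
Substituting T = 2.78201e+08 s and GM = 2.776e+12 m³/s²:
a = (2.776e+12 · (2.78201e+08)² / (4π²))^(1/3) m
a ≈ 1.759e+09 m = 1.759 Gm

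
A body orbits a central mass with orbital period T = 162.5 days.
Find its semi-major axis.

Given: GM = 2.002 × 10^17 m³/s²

Convert to SI: T = 162.5 days = 1.404e+07 s.
Invert Kepler's third law: a = (GM · T² / (4π²))^(1/3).
Substituting T = 1.404e+07 s and GM = 2.002e+17 m³/s²:
a = (2.002e+17 · (1.404e+07)² / (4π²))^(1/3) m
a ≈ 9.999e+09 m = 9.999 Gm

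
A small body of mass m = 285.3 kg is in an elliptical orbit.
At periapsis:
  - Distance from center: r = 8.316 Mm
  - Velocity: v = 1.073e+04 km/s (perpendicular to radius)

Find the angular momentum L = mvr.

Convert to SI: r = 8.316 Mm = 8.316e+06 m; v = 1.073e+04 km/s = 1.073e+07 m/s.
Since v is perpendicular to r, L = m · v · r.
L = 285.3 · 1.073e+07 · 8.316e+06 kg·m²/s ≈ 2.546e+16 kg·m²/s.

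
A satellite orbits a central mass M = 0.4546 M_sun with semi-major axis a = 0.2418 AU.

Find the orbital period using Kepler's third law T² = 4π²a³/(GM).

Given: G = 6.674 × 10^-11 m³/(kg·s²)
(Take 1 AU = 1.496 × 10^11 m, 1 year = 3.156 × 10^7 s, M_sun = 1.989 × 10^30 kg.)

Convert to SI: a = 0.2418 AU = 3.61733e+10 m; M = 0.4546 M_sun = 9.04199e+29 kg.
GM = G · M = 6.674e-11 · 9.04199e+29 = 6.03463e+19 m³/s².
Kepler's third law: T = 2π √(a³ / GM).
Substituting a = 3.61733e+10 m and GM = 6.03463e+19 m³/s²:
T = 2π √((3.61733e+10)³ / 6.03463e+19) s
T ≈ 5.565e+06 s = 0.1763 years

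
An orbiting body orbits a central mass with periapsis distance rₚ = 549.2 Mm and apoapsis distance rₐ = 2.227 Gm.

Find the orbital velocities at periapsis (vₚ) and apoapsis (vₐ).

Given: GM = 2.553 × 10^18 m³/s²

Convert to SI: rₚ = 549.2 Mm = 5.492e+08 m; rₐ = 2.227 Gm = 2.227e+09 m.
Use the vis-viva equation v² = GM(2/r − 1/a) with a = (rₚ + rₐ)/2 = (5.492e+08 + 2.227e+09)/2 = 1.3881e+09 m.
vₚ = √(GM · (2/rₚ − 1/a)) = √(2.553e+18 · (2/5.492e+08 − 1/1.3881e+09)) m/s ≈ 8.636e+04 m/s = 86.36 km/s.
vₐ = √(GM · (2/rₐ − 1/a)) = √(2.553e+18 · (2/2.227e+09 − 1/1.3881e+09)) m/s ≈ 2.13e+04 m/s = 21.3 km/s.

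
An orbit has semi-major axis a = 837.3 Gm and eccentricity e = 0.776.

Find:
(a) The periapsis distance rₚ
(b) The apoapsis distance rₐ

Convert to SI: a = 837.3 Gm = 8.373e+11 m.
(a) rₚ = a(1 − e) = 8.373e+11 · (1 − 0.776) = 8.373e+11 · 0.224 ≈ 1.876e+11 m = 187.6 Gm.
(b) rₐ = a(1 + e) = 8.373e+11 · (1 + 0.776) = 8.373e+11 · 1.776 ≈ 1.487e+12 m = 1.487 Tm.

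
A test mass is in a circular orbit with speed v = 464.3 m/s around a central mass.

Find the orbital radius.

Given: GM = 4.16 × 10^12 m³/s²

For a circular orbit, v² = GM / r, so r = GM / v².
r = 4.16e+12 / (464.3)² m ≈ 1.93e+07 m = 19.3 Mm.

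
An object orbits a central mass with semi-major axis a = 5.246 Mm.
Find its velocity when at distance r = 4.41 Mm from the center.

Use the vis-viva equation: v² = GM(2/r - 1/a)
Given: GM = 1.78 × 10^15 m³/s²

Convert to SI: a = 5.246 Mm = 5.246e+06 m; r = 4.41 Mm = 4.41e+06 m.
Vis-viva: v = √(GM · (2/r − 1/a)).
2/r − 1/a = 2/4.41e+06 − 1/5.246e+06 = 2.62893e-07 m⁻¹.
v = √(1.78e+15 · 2.62893e-07) m/s ≈ 2.163e+04 m/s = 21.63 km/s.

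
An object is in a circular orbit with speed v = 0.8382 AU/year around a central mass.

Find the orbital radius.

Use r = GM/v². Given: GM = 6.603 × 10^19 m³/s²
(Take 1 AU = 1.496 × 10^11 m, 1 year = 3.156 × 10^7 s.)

Convert to SI: v = 0.8382 AU/year = 3973.22 m/s.
For a circular orbit, v² = GM / r, so r = GM / v².
r = 6.603e+19 / (3973.22)² m ≈ 4.183e+12 m = 27.96 AU.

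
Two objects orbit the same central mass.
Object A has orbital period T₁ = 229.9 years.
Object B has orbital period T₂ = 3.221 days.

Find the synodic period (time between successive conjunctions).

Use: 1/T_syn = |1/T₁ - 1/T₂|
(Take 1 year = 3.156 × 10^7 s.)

Convert to SI: T₁ = 229.9 years = 7.25564e+09 s; T₂ = 3.221 days = 278294 s.
T_syn = |T₁ · T₂ / (T₁ − T₂)|.
T_syn = |7.25564e+09 · 278294 / (7.25564e+09 − 278294)| s ≈ 2.783e+05 s = 3.221 days.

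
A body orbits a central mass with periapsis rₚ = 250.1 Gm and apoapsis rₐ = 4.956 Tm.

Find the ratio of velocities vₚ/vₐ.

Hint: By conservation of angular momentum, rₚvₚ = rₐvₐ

Convert to SI: rₚ = 250.1 Gm = 2.501e+11 m; rₐ = 4.956 Tm = 4.956e+12 m.
Conservation of angular momentum gives rₚvₚ = rₐvₐ, so vₚ/vₐ = rₐ/rₚ.
vₚ/vₐ = 4.956e+12 / 2.501e+11 ≈ 19.82.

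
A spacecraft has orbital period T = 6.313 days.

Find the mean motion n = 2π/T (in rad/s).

Convert to SI: T = 6.313 days = 545443 s.
n = 2π / T.
n = 2π / 545443 s ≈ 1.152e-05 rad/s.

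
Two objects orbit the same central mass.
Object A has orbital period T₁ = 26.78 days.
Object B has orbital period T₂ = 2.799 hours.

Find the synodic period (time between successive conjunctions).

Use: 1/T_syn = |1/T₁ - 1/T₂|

Convert to SI: T₁ = 26.78 days = 2.31379e+06 s; T₂ = 2.799 hours = 10076.4 s.
T_syn = |T₁ · T₂ / (T₁ − T₂)|.
T_syn = |2.31379e+06 · 10076.4 / (2.31379e+06 − 10076.4)| s ≈ 1.012e+04 s = 2.811 hours.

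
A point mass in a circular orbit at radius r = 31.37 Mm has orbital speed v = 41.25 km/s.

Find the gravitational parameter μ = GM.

Convert to SI: r = 31.37 Mm = 3.137e+07 m; v = 41.25 km/s = 41250 m/s.
For a circular orbit v² = GM/r, so GM = v² · r.
GM = (41250)² · 3.137e+07 m³/s² ≈ 5.338e+16 m³/s² = 5.338 × 10^16 m³/s².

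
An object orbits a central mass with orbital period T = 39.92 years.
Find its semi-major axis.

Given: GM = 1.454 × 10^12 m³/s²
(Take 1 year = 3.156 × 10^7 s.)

Convert to SI: T = 39.92 years = 1.25988e+09 s.
Invert Kepler's third law: a = (GM · T² / (4π²))^(1/3).
Substituting T = 1.25988e+09 s and GM = 1.454e+12 m³/s²:
a = (1.454e+12 · (1.25988e+09)² / (4π²))^(1/3) m
a ≈ 3.881e+09 m = 3.881 Gm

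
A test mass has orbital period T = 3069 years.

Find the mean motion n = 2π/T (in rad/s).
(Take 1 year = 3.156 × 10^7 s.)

Convert to SI: T = 3069 years = 9.68576e+10 s.
n = 2π / T.
n = 2π / 9.68576e+10 s ≈ 6.487e-11 rad/s.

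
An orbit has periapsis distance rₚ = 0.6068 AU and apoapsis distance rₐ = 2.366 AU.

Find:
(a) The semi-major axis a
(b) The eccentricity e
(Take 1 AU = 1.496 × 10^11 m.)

Convert to SI: rₚ = 0.6068 AU = 9.07773e+10 m; rₐ = 2.366 AU = 3.53954e+11 m.
(a) a = (rₚ + rₐ) / 2 = (9.07773e+10 + 3.53954e+11) / 2 ≈ 2.224e+11 m = 1.486 AU.
(b) e = (rₐ − rₚ) / (rₐ + rₚ) = (3.53954e+11 − 9.07773e+10) / (3.53954e+11 + 9.07773e+10) ≈ 0.5918.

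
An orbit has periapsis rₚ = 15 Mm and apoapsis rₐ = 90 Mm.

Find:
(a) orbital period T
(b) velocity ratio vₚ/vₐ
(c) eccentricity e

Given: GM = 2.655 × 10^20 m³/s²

Convert to SI: rₚ = 15 Mm = 1.5e+07 m; rₐ = 90 Mm = 9e+07 m.
(a) With a = (rₚ + rₐ)/2 = 5.25e+07 m, T = 2π √(a³/GM) = 2π √((5.25e+07)³/2.655e+20) s ≈ 146.7 s
(b) Conservation of angular momentum (rₚvₚ = rₐvₐ) gives vₚ/vₐ = rₐ/rₚ = 9e+07/1.5e+07 ≈ 6
(c) e = (rₐ − rₚ)/(rₐ + rₚ) = (9e+07 − 1.5e+07)/(9e+07 + 1.5e+07) ≈ 0.7143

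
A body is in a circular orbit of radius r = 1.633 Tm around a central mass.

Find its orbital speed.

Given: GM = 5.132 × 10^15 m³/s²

Convert to SI: r = 1.633 Tm = 1.633e+12 m.
For a circular orbit, gravity supplies the centripetal force, so v = √(GM / r).
v = √(5.132e+15 / 1.633e+12) m/s ≈ 56.06 m/s = 56.06 m/s.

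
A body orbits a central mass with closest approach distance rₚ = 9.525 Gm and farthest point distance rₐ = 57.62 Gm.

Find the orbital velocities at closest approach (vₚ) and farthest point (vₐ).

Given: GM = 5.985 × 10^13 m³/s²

Convert to SI: rₚ = 9.525 Gm = 9.525e+09 m; rₐ = 57.62 Gm = 5.762e+10 m.
Use the vis-viva equation v² = GM(2/r − 1/a) with a = (rₚ + rₐ)/2 = (9.525e+09 + 5.762e+10)/2 = 3.35725e+10 m.
vₚ = √(GM · (2/rₚ − 1/a)) = √(5.985e+13 · (2/9.525e+09 − 1/3.35725e+10)) m/s ≈ 103.8 m/s = 103.8 m/s.
vₐ = √(GM · (2/rₐ − 1/a)) = √(5.985e+13 · (2/5.762e+10 − 1/3.35725e+10)) m/s ≈ 17.17 m/s = 17.17 m/s.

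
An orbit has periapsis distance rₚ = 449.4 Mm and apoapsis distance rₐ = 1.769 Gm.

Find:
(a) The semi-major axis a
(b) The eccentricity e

Convert to SI: rₚ = 449.4 Mm = 4.494e+08 m; rₐ = 1.769 Gm = 1.769e+09 m.
(a) a = (rₚ + rₐ) / 2 = (4.494e+08 + 1.769e+09) / 2 ≈ 1.109e+09 m = 1.109 Gm.
(b) e = (rₐ − rₚ) / (rₐ + rₚ) = (1.769e+09 − 4.494e+08) / (1.769e+09 + 4.494e+08) ≈ 0.5948.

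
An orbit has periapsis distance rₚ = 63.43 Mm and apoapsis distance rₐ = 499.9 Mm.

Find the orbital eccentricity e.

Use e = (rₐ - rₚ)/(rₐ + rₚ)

Convert to SI: rₚ = 63.43 Mm = 6.343e+07 m; rₐ = 499.9 Mm = 4.999e+08 m.
e = (rₐ − rₚ) / (rₐ + rₚ).
e = (4.999e+08 − 6.343e+07) / (4.999e+08 + 6.343e+07) = 4.3647e+08 / 5.6333e+08 ≈ 0.7748.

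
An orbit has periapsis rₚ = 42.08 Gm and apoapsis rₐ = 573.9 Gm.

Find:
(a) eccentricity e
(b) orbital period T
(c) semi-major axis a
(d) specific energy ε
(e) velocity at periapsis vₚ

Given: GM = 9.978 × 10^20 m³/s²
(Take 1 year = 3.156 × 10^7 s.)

Convert to SI: rₚ = 42.08 Gm = 4.208e+10 m; rₐ = 573.9 Gm = 5.739e+11 m.
(a) e = (rₐ − rₚ)/(rₐ + rₚ) = (5.739e+11 − 4.208e+10)/(5.739e+11 + 4.208e+10) ≈ 0.8634
(b) With a = (rₚ + rₐ)/2 = 3.0799e+11 m, T = 2π √(a³/GM) = 2π √((3.0799e+11)³/9.978e+20) s ≈ 3.4e+07 s
(c) a = (rₚ + rₐ)/2 = (4.208e+10 + 5.739e+11)/2 ≈ 3.08e+11 m
(d) With a = (rₚ + rₐ)/2 = 3.0799e+11 m, ε = −GM/(2a) = −9.978e+20/(2 · 3.0799e+11) J/kg ≈ -1.62e+09 J/kg
(e) With a = (rₚ + rₐ)/2 = 3.0799e+11 m, vₚ = √(GM (2/rₚ − 1/a)) = √(9.978e+20 · (2/4.208e+10 − 1/3.0799e+11)) m/s ≈ 2.102e+05 m/s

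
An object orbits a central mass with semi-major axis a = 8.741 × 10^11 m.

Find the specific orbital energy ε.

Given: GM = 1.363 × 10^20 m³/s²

ε = −GM / (2a).
ε = −1.363e+20 / (2 · 8.741e+11) J/kg ≈ -7.797e+07 J/kg = -77.97 MJ/kg.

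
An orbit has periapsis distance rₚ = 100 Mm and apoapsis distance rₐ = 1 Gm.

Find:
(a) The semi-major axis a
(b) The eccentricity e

Convert to SI: rₚ = 100 Mm = 1e+08 m; rₐ = 1 Gm = 1e+09 m.
(a) a = (rₚ + rₐ) / 2 = (1e+08 + 1e+09) / 2 ≈ 5.5e+08 m = 550 Mm.
(b) e = (rₐ − rₚ) / (rₐ + rₚ) = (1e+09 − 1e+08) / (1e+09 + 1e+08) ≈ 0.8182.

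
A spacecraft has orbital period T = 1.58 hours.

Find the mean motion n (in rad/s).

Convert to SI: T = 1.58 hours = 5688 s.
n = 2π / T.
n = 2π / 5688 s ≈ 0.001105 rad/s.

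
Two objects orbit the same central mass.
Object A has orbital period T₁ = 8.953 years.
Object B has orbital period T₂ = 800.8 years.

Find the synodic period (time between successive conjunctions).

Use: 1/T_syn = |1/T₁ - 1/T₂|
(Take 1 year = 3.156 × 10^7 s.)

Convert to SI: T₁ = 8.953 years = 2.82557e+08 s; T₂ = 800.8 years = 2.52732e+10 s.
T_syn = |T₁ · T₂ / (T₁ − T₂)|.
T_syn = |2.82557e+08 · 2.52732e+10 / (2.82557e+08 − 2.52732e+10)| s ≈ 2.858e+08 s = 9.054 years.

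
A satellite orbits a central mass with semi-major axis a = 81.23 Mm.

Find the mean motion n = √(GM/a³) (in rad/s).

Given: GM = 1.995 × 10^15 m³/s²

Convert to SI: a = 81.23 Mm = 8.123e+07 m.
n = √(GM / a³).
n = √(1.995e+15 / (8.123e+07)³) rad/s ≈ 6.101e-05 rad/s.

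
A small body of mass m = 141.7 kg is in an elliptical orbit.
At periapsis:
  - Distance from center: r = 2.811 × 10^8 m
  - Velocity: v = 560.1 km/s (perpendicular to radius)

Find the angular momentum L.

Convert to SI: v = 560.1 km/s = 560100 m/s.
Since v is perpendicular to r, L = m · v · r.
L = 141.7 · 560100 · 2.811e+08 kg·m²/s ≈ 2.231e+16 kg·m²/s.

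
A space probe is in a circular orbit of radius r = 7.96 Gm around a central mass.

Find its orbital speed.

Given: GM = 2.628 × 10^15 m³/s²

Convert to SI: r = 7.96 Gm = 7.96e+09 m.
For a circular orbit, gravity supplies the centripetal force, so v = √(GM / r).
v = √(2.628e+15 / 7.96e+09) m/s ≈ 574.6 m/s = 574.6 m/s.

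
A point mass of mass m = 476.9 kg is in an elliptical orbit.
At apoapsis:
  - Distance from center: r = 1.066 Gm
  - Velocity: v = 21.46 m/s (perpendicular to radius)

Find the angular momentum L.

Convert to SI: r = 1.066 Gm = 1.066e+09 m.
Since v is perpendicular to r, L = m · v · r.
L = 476.9 · 21.46 · 1.066e+09 kg·m²/s ≈ 1.091e+13 kg·m²/s.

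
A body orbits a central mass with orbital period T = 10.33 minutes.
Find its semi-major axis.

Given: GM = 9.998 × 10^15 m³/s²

Convert to SI: T = 10.33 minutes = 619.8 s.
Invert Kepler's third law: a = (GM · T² / (4π²))^(1/3).
Substituting T = 619.8 s and GM = 9.998e+15 m³/s²:
a = (9.998e+15 · (619.8)² / (4π²))^(1/3) m
a ≈ 4.599e+06 m = 4.599 × 10^6 m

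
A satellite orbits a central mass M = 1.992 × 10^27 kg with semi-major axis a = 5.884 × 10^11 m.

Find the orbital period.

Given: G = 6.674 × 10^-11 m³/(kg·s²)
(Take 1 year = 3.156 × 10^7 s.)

GM = G · M = 6.674e-11 · 1.992e+27 = 1.32946e+17 m³/s².
Kepler's third law: T = 2π √(a³ / GM).
Substituting a = 5.884e+11 m and GM = 1.32946e+17 m³/s²:
T = 2π √((5.884e+11)³ / 1.32946e+17) s
T ≈ 7.778e+09 s = 246.4 years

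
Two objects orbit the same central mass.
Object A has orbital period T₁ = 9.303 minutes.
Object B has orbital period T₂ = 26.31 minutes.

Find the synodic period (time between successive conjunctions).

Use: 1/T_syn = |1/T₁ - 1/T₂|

Convert to SI: T₁ = 9.303 minutes = 558.18 s; T₂ = 26.31 minutes = 1578.6 s.
T_syn = |T₁ · T₂ / (T₁ − T₂)|.
T_syn = |558.18 · 1578.6 / (558.18 − 1578.6)| s ≈ 863.5 s = 14.39 minutes.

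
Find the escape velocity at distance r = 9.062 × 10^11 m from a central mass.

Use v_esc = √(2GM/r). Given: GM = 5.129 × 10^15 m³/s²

Escape velocity comes from setting total energy to zero: ½v² − GM/r = 0 ⇒ v_esc = √(2GM / r).
v_esc = √(2 · 5.129e+15 / 9.062e+11) m/s ≈ 106.4 m/s = 106.4 m/s.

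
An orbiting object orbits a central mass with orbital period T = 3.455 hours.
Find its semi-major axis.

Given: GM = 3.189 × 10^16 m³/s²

Convert to SI: T = 3.455 hours = 12438 s.
Invert Kepler's third law: a = (GM · T² / (4π²))^(1/3).
Substituting T = 12438 s and GM = 3.189e+16 m³/s²:
a = (3.189e+16 · (12438)² / (4π²))^(1/3) m
a ≈ 5e+07 m = 50 Mm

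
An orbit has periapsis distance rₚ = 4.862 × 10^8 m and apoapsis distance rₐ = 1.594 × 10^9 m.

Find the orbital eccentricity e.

e = (rₐ − rₚ) / (rₐ + rₚ).
e = (1.594e+09 − 4.862e+08) / (1.594e+09 + 4.862e+08) = 1.1078e+09 / 2.0802e+09 ≈ 0.5325.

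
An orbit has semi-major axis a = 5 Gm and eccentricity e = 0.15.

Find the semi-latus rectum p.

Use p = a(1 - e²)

Convert to SI: a = 5 Gm = 5e+09 m.
p = a (1 − e²).
p = 5e+09 · (1 − (0.15)²) = 5e+09 · 0.9775 ≈ 4.888e+09 m = 4.888 Gm.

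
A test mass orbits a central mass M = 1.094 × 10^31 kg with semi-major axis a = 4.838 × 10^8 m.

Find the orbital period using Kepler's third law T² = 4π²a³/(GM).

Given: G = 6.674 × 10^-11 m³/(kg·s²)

GM = G · M = 6.674e-11 · 1.094e+31 = 7.30136e+20 m³/s².
Kepler's third law: T = 2π √(a³ / GM).
Substituting a = 4.838e+08 m and GM = 7.30136e+20 m³/s²:
T = 2π √((4.838e+08)³ / 7.30136e+20) s
T ≈ 2474 s = 41.24 minutes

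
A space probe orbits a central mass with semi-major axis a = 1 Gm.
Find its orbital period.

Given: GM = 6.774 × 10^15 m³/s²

Convert to SI: a = 1 Gm = 1e+09 m.
Kepler's third law: T = 2π √(a³ / GM).
Substituting a = 1e+09 m and GM = 6.774e+15 m³/s²:
T = 2π √((1e+09)³ / 6.774e+15) s
T ≈ 2.414e+06 s = 27.94 days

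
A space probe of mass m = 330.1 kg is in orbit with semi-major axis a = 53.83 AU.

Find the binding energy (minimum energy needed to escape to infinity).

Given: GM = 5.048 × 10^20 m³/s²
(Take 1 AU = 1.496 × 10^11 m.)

Convert to SI: a = 53.83 AU = 8.05297e+12 m.
Total orbital energy is E = −GMm/(2a); binding energy is E_bind = −E = GMm/(2a).
E_bind = 5.048e+20 · 330.1 / (2 · 8.05297e+12) J ≈ 1.035e+10 J = 10.35 GJ.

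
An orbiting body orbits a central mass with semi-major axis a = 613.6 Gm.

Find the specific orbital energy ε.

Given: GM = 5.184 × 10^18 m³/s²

Convert to SI: a = 613.6 Gm = 6.136e+11 m.
ε = −GM / (2a).
ε = −5.184e+18 / (2 · 6.136e+11) J/kg ≈ -4.224e+06 J/kg = -4.224 MJ/kg.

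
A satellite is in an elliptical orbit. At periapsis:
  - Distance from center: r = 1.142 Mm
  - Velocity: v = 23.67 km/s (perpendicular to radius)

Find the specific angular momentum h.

Convert to SI: r = 1.142 Mm = 1.142e+06 m; v = 23.67 km/s = 23670 m/s.
With v perpendicular to r, h = r · v.
h = 1.142e+06 · 23670 m²/s ≈ 2.703e+10 m²/s.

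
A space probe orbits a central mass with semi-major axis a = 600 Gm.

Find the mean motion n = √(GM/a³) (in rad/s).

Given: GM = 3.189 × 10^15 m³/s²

Convert to SI: a = 600 Gm = 6e+11 m.
n = √(GM / a³).
n = √(3.189e+15 / (6e+11)³) rad/s ≈ 1.215e-10 rad/s.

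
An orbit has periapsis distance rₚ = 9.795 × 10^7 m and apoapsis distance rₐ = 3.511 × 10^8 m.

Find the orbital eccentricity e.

e = (rₐ − rₚ) / (rₐ + rₚ).
e = (3.511e+08 − 9.795e+07) / (3.511e+08 + 9.795e+07) = 2.5315e+08 / 4.4905e+08 ≈ 0.5637.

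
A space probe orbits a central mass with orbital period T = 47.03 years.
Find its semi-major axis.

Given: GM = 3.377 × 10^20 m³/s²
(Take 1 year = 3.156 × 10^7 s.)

Convert to SI: T = 47.03 years = 1.48427e+09 s.
Invert Kepler's third law: a = (GM · T² / (4π²))^(1/3).
Substituting T = 1.48427e+09 s and GM = 3.377e+20 m³/s²:
a = (3.377e+20 · (1.48427e+09)² / (4π²))^(1/3) m
a ≈ 2.661e+12 m = 2.661 Tm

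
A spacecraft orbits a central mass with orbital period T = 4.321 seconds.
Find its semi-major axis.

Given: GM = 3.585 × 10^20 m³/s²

Invert Kepler's third law: a = (GM · T² / (4π²))^(1/3).
Substituting T = 4.321 s and GM = 3.585e+20 m³/s²:
a = (3.585e+20 · (4.321)² / (4π²))^(1/3) m
a ≈ 5.535e+06 m = 5.535 × 10^6 m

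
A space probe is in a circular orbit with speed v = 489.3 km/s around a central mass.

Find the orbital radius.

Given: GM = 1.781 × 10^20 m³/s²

Convert to SI: v = 489.3 km/s = 489300 m/s.
For a circular orbit, v² = GM / r, so r = GM / v².
r = 1.781e+20 / (489300)² m ≈ 7.439e+08 m = 743.9 Mm.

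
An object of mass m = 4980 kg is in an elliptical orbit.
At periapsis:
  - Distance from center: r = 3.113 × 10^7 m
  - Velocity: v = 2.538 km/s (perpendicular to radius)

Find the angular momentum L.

Convert to SI: v = 2.538 km/s = 2538 m/s.
Since v is perpendicular to r, L = m · v · r.
L = 4980 · 2538 · 3.113e+07 kg·m²/s ≈ 3.935e+14 kg·m²/s.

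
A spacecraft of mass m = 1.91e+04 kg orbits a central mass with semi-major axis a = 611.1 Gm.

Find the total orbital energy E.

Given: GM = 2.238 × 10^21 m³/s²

Convert to SI: a = 611.1 Gm = 6.111e+11 m.
E = −GMm / (2a).
E = −2.238e+21 · 1.91e+04 / (2 · 6.111e+11) J ≈ -3.497e+13 J = -34.97 TJ.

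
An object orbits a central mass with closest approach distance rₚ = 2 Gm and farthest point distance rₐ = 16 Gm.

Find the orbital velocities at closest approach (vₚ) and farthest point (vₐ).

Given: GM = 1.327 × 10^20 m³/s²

Convert to SI: rₚ = 2 Gm = 2e+09 m; rₐ = 16 Gm = 1.6e+10 m.
Use the vis-viva equation v² = GM(2/r − 1/a) with a = (rₚ + rₐ)/2 = (2e+09 + 1.6e+10)/2 = 9e+09 m.
vₚ = √(GM · (2/rₚ − 1/a)) = √(1.327e+20 · (2/2e+09 − 1/9e+09)) m/s ≈ 3.434e+05 m/s = 343.4 km/s.
vₐ = √(GM · (2/rₐ − 1/a)) = √(1.327e+20 · (2/1.6e+10 − 1/9e+09)) m/s ≈ 4.293e+04 m/s = 42.93 km/s.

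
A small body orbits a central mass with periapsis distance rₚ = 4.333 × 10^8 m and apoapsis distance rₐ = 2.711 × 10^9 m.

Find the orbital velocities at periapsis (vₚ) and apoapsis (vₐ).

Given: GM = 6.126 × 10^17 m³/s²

Use the vis-viva equation v² = GM(2/r − 1/a) with a = (rₚ + rₐ)/2 = (4.333e+08 + 2.711e+09)/2 = 1.57215e+09 m.
vₚ = √(GM · (2/rₚ − 1/a)) = √(6.126e+17 · (2/4.333e+08 − 1/1.57215e+09)) m/s ≈ 4.938e+04 m/s = 49.38 km/s.
vₐ = √(GM · (2/rₐ − 1/a)) = √(6.126e+17 · (2/2.711e+09 − 1/1.57215e+09)) m/s ≈ 7892 m/s = 7.892 km/s.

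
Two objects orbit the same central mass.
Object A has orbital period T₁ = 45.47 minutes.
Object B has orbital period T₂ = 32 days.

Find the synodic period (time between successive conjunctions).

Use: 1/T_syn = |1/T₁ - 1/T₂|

Convert to SI: T₁ = 45.47 minutes = 2728.2 s; T₂ = 32 days = 2.7648e+06 s.
T_syn = |T₁ · T₂ / (T₁ − T₂)|.
T_syn = |2728.2 · 2.7648e+06 / (2728.2 − 2.7648e+06)| s ≈ 2731 s = 45.51 minutes.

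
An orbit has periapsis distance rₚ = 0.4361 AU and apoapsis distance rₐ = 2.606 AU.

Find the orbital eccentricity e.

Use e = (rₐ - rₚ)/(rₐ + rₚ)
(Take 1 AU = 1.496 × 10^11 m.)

Convert to SI: rₚ = 0.4361 AU = 6.52406e+10 m; rₐ = 2.606 AU = 3.89858e+11 m.
e = (rₐ − rₚ) / (rₐ + rₚ).
e = (3.89858e+11 − 6.52406e+10) / (3.89858e+11 + 6.52406e+10) = 3.24617e+11 / 4.55098e+11 ≈ 0.7133.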